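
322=322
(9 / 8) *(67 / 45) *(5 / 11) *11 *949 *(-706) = -22444799 / 4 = -5611199.75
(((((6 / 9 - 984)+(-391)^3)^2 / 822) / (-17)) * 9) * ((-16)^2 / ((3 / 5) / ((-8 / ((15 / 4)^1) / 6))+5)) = -65863877466447398912 / 370311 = -177860980274545.99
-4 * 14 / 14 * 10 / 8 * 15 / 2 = -75 / 2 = -37.50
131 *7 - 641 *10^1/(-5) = 2199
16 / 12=1.33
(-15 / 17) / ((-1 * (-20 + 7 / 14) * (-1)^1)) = 10 / 221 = 0.05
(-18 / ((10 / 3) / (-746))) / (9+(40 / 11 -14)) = -73854 / 25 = -2954.16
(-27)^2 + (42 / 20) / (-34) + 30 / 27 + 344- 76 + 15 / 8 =6119537 / 6120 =999.92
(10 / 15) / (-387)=-2 / 1161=-0.00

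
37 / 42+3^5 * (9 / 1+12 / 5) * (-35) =-4072157 / 42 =-96956.12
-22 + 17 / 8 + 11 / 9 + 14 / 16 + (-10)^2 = 740 / 9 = 82.22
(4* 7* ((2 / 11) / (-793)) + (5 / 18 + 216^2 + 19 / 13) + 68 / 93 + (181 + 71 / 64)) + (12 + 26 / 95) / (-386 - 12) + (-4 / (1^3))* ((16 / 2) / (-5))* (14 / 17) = 2345019374241046091 / 50058248834880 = 46845.81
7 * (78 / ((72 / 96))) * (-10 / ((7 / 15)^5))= -789750000 / 2401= -328925.45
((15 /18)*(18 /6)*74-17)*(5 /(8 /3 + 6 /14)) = 3528 /13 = 271.38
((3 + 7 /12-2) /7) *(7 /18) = 19 /216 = 0.09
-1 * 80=-80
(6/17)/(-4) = -3/34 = -0.09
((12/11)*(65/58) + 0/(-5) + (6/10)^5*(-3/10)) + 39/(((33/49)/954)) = 550738267449/9968750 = 55246.47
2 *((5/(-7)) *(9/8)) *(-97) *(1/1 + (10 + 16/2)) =82935/28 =2961.96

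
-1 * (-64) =64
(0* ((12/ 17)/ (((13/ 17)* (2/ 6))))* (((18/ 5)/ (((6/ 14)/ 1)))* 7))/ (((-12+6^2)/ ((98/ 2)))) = 0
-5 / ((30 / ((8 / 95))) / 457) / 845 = -1828 / 240825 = -0.01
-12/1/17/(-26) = 6/221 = 0.03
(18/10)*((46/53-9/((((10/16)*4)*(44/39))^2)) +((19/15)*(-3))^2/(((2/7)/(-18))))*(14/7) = -5252151177/1603250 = -3275.94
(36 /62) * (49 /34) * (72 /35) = 4536 /2635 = 1.72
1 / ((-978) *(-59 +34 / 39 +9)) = 0.00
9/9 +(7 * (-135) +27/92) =-86821/92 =-943.71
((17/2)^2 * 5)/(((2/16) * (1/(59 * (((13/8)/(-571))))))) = -1108315/2284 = -485.25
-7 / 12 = -0.58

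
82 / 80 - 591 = -23599 / 40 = -589.98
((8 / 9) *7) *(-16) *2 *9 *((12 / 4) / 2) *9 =-24192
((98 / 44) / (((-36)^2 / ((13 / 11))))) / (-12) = -637 / 3763584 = -0.00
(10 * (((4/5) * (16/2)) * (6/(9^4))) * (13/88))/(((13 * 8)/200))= 400/24057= 0.02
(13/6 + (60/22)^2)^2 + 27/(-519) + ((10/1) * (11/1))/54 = 25778201759/273552444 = 94.23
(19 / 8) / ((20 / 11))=1.31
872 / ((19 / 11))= 9592 / 19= 504.84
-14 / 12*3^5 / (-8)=567 / 16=35.44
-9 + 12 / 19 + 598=11203 / 19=589.63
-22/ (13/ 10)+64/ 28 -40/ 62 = -43112/ 2821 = -15.28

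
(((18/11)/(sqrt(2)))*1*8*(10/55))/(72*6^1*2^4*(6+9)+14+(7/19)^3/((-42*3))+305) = 17778528*sqrt(2)/1553630863169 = 0.00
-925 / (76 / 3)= -2775 / 76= -36.51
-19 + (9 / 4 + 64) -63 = -63 / 4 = -15.75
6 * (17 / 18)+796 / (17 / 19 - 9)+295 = 46768 / 231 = 202.46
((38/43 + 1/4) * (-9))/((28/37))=-64935/4816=-13.48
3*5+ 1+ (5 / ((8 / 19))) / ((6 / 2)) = 479 / 24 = 19.96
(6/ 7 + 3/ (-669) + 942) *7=1471793/ 223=6599.97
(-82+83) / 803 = 0.00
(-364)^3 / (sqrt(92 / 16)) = -96457088*sqrt(23) / 23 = -20112693.19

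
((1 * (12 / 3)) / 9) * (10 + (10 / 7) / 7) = 2000 / 441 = 4.54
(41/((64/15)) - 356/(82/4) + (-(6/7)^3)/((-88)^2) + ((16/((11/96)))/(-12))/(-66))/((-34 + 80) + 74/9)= -7429668591/53145089536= -0.14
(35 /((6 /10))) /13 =175 /39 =4.49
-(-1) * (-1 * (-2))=2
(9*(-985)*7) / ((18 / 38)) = -131005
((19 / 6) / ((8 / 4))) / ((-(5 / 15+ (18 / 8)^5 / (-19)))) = 92416 / 157691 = 0.59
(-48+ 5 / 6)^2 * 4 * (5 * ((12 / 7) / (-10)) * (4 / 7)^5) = -164022272 / 352947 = -464.72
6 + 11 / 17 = 113 / 17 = 6.65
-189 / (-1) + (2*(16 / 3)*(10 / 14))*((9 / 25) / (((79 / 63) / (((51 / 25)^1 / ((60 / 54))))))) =9530163 / 49375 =193.02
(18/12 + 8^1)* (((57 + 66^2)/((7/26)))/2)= 1090011/14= 77857.93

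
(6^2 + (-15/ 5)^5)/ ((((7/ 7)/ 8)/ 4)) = -6624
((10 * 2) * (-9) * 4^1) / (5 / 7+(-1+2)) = -420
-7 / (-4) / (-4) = -7 / 16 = -0.44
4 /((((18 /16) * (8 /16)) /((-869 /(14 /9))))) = -27808 /7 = -3972.57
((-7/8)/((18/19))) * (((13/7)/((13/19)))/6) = -361/864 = -0.42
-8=-8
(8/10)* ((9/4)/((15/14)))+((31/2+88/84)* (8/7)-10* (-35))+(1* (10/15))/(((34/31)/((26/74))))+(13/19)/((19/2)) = 309489038381/834478575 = 370.88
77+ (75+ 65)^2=19677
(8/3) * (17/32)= 17/12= 1.42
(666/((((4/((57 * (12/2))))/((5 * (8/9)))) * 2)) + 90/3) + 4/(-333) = 42147806/333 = 126569.99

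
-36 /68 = -9 /17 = -0.53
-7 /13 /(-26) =7 /338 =0.02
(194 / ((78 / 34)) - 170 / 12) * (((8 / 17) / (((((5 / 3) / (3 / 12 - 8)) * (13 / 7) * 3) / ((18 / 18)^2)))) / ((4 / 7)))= -490637 / 10140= -48.39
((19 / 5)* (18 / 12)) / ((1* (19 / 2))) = 3 / 5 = 0.60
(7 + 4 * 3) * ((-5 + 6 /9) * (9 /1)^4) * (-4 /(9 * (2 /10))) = 1200420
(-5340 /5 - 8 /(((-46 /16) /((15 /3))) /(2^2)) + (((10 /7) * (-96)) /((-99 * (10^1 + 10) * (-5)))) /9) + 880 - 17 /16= -510348413 /3825360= -133.41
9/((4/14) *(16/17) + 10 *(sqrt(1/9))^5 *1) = 260253/8966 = 29.03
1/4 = 0.25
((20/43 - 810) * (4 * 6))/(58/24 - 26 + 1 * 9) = 2005056/1505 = 1332.26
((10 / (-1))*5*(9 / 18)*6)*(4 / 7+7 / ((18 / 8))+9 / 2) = -25775 / 21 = -1227.38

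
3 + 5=8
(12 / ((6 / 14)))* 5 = 140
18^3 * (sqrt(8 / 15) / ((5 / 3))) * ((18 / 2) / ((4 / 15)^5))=17055599.04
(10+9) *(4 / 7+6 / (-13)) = 190 / 91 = 2.09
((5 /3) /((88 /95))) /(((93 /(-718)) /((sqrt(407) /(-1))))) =170525*sqrt(407) /12276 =280.24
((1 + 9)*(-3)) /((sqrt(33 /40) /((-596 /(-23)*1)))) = -855.88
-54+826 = 772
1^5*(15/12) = 5/4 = 1.25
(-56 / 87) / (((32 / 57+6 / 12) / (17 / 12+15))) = -104804 / 10527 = -9.96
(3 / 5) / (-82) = -3 / 410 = -0.01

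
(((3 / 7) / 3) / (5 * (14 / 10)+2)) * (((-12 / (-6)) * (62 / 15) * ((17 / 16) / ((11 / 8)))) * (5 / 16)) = 527 / 16632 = 0.03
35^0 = 1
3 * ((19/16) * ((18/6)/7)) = 171/112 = 1.53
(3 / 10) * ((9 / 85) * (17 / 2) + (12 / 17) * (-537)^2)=103813299 / 1700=61066.65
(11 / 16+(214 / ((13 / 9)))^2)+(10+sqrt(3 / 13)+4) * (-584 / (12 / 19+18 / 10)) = 1658628835 / 89232 - 55480 * sqrt(39) / 3003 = 18472.45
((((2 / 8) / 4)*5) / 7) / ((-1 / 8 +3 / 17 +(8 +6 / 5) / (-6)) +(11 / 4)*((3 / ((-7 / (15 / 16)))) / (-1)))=-5100 / 43063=-0.12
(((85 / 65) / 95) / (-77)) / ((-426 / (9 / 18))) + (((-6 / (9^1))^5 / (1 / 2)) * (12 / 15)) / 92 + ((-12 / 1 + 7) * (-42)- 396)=-28075559744593 / 150942011220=-186.00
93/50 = 1.86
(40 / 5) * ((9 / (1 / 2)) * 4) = 576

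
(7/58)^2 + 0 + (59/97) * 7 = 1394085/326308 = 4.27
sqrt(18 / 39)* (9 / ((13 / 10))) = 90* sqrt(78) / 169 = 4.70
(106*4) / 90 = 212 / 45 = 4.71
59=59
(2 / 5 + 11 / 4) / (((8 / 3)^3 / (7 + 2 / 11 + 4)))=209223 / 112640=1.86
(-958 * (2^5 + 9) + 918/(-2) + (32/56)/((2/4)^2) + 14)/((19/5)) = -1390225/133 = -10452.82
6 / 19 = 0.32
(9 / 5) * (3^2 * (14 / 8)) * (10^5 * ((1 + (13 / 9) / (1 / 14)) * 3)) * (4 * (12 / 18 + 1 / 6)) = 601650000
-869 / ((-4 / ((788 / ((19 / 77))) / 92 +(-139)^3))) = -509929345123 / 874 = -583443186.64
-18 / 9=-2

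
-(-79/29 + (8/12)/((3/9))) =21/29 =0.72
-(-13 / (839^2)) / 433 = 13 / 304797793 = 0.00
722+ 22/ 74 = 26725/ 37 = 722.30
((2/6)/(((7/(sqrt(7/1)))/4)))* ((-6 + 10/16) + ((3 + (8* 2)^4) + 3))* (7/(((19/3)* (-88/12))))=-142989* sqrt(7)/76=-4977.81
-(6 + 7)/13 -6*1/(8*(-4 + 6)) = -11/8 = -1.38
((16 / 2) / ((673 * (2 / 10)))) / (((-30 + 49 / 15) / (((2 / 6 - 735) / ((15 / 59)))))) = 5201440 / 809619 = 6.42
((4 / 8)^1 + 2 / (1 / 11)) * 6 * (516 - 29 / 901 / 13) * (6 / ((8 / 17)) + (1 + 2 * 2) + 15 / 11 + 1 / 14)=4821292936485 / 3607604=1336425.21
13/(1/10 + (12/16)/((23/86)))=1495/334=4.48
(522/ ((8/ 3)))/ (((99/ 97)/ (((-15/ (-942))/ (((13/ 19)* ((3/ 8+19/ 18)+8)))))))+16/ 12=851783/ 471471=1.81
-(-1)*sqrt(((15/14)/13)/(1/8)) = 2*sqrt(1365)/91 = 0.81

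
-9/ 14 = -0.64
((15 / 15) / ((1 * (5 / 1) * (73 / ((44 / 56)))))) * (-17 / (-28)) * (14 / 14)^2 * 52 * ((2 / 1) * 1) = 2431 / 17885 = 0.14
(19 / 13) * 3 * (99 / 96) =1881 / 416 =4.52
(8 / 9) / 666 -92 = -275720 / 2997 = -92.00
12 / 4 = 3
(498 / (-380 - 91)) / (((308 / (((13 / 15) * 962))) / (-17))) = 8822983 / 181335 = 48.66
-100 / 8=-25 / 2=-12.50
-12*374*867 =-3891096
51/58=0.88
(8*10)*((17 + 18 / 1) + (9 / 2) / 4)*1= 2890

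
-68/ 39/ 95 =-68/ 3705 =-0.02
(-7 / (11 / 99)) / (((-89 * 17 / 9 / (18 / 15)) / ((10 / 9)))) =756 / 1513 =0.50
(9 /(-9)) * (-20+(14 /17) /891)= 302926 /15147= 20.00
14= 14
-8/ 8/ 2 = -1/ 2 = -0.50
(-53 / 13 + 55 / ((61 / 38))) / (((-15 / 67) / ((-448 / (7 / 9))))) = 307925568 / 3965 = 77660.93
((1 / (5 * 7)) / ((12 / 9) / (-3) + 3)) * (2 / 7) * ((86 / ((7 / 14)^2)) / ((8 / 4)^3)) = 774 / 5635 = 0.14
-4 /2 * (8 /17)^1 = -16 /17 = -0.94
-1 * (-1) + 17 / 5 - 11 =-33 / 5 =-6.60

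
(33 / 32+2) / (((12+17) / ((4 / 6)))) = 97 / 1392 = 0.07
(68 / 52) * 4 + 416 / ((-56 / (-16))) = 11292 / 91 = 124.09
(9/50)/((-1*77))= -9/3850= -0.00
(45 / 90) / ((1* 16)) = 1 / 32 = 0.03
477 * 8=3816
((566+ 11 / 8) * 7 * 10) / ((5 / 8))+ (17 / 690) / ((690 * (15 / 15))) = 30254250617 / 476100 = 63546.00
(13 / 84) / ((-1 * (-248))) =13 / 20832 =0.00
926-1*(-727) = 1653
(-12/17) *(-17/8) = 3/2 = 1.50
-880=-880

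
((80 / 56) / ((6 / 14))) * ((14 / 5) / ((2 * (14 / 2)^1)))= 2 / 3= 0.67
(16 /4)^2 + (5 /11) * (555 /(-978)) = 56451 /3586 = 15.74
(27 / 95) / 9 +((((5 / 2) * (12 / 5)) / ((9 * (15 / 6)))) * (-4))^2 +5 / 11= 76364 / 47025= 1.62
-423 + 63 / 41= -17280 / 41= -421.46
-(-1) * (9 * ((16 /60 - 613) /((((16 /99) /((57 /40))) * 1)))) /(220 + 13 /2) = -51864813 /241600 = -214.67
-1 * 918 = -918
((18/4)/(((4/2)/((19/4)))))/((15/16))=57/5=11.40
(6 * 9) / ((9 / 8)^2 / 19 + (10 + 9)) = 65664 / 23185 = 2.83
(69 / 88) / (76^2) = 69 / 508288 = 0.00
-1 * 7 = -7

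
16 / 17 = 0.94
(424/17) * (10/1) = 4240/17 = 249.41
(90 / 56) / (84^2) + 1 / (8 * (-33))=-2579 / 724416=-0.00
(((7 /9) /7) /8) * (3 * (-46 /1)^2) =529 /6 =88.17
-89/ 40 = -2.22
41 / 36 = 1.14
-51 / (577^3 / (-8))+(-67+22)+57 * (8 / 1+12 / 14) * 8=5370540625437 / 1344700231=3993.86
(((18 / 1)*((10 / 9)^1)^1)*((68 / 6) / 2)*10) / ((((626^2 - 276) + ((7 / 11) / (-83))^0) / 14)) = 6800 / 167829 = 0.04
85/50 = 17/10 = 1.70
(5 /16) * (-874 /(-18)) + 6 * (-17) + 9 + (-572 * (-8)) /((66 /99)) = 977209 /144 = 6786.17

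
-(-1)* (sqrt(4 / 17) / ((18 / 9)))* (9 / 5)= 9* sqrt(17) / 85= 0.44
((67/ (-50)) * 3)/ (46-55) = 67/ 150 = 0.45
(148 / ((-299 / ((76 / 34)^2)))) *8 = -1709696 / 86411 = -19.79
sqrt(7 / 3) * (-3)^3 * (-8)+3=3+72 * sqrt(21)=332.95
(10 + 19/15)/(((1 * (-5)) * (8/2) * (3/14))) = -2.63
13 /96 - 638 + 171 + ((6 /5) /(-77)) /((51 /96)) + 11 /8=-292494847 /628320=-465.52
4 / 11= 0.36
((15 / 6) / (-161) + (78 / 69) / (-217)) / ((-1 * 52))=9 / 22568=0.00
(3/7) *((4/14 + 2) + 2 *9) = 426/49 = 8.69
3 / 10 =0.30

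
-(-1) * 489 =489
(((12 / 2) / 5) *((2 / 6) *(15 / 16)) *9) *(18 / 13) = 243 / 52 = 4.67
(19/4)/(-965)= -19/3860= -0.00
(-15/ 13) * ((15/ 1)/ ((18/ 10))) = -125/ 13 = -9.62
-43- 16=-59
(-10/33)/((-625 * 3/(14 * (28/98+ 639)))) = 716/495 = 1.45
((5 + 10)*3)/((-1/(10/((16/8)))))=-225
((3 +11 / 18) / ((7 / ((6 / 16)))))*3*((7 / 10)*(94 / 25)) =1.53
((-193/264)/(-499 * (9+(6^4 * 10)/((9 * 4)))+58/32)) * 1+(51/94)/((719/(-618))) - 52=-172370934957847/3285362590323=-52.47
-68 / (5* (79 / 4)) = -272 / 395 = -0.69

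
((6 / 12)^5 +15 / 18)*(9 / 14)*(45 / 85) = 2241 / 7616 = 0.29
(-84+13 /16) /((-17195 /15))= 3993 /55024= 0.07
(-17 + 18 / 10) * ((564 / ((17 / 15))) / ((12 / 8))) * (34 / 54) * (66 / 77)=-57152 / 21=-2721.52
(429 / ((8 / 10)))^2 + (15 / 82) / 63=3961482565 / 13776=287564.07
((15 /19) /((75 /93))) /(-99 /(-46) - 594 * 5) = -1426 /4323165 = -0.00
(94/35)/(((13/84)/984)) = 1109952/65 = 17076.18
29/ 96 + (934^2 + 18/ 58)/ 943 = 2429433031/ 2625312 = 925.39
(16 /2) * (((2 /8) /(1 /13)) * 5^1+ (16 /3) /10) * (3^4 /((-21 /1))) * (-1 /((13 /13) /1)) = 18126 /35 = 517.89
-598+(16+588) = 6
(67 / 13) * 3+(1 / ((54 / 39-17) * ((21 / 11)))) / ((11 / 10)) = 855173 / 55419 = 15.43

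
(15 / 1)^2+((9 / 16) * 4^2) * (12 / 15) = 232.20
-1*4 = -4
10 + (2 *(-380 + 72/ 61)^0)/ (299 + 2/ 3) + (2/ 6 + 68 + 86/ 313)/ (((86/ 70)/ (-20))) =-40178162408/ 36298923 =-1106.87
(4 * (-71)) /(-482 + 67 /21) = 5964 /10055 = 0.59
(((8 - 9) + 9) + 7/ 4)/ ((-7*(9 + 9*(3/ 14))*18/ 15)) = -65/ 612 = -0.11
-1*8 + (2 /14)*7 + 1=-6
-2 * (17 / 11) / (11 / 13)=-442 / 121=-3.65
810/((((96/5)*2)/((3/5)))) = 405/32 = 12.66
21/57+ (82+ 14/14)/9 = 1640/171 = 9.59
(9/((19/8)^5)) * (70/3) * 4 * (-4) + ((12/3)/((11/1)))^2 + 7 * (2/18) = -117445608611/2696471811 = -43.56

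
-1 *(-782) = 782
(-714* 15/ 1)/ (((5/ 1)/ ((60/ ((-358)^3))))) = 16065/ 5735339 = 0.00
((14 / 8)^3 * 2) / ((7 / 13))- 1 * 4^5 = -32131 / 32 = -1004.09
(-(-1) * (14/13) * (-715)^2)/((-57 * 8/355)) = -97722625/228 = -428608.00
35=35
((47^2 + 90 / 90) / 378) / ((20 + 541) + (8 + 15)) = 1105 / 110376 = 0.01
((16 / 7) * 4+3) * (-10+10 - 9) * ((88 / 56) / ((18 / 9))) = -8415 / 98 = -85.87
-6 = -6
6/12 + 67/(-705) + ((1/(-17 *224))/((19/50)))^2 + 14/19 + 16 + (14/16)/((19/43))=17642702749073/922635598080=19.12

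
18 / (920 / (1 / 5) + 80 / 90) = 0.00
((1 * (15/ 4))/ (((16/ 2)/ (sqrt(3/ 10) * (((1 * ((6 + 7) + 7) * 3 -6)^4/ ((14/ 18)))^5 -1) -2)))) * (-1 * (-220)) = -825/ 4 + 433083549822625895381277739795522605395805 * sqrt(30)/ 268912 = 8821087549914644401837471000000000000.00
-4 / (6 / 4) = -8 / 3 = -2.67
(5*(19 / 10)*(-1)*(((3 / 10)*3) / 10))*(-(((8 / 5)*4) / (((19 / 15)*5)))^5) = 9172942848 / 10181328125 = 0.90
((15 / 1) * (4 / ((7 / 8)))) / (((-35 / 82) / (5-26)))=23616 / 7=3373.71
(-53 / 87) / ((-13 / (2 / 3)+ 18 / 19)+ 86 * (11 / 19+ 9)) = -2014 / 2662113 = -0.00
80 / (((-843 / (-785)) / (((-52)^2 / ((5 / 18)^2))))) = 733584384 / 281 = 2610620.58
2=2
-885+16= -869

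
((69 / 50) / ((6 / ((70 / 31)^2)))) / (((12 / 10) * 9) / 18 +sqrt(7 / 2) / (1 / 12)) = -5635 / 4033317 +56350 * sqrt(14) / 4033317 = 0.05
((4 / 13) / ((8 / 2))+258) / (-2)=-3355 / 26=-129.04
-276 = -276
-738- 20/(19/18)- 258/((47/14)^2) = -32730630/41971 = -779.84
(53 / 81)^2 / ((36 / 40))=28090 / 59049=0.48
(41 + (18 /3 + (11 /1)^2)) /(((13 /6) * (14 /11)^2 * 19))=4356 /1729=2.52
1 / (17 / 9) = 0.53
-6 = -6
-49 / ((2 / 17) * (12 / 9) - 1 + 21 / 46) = 114954 / 907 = 126.74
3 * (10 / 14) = 15 / 7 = 2.14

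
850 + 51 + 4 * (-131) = 377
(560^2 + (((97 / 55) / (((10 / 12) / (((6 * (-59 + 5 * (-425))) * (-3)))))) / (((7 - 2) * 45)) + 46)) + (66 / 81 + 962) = 58467900002 / 185625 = 314978.59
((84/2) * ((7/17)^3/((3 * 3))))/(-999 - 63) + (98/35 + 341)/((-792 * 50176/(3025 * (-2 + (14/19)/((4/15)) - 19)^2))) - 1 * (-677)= 61871189249470471/92580533010432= 668.30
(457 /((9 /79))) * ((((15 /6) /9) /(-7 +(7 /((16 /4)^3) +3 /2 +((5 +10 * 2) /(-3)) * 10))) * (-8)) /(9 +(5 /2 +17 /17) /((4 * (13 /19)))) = 961206272 /98336241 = 9.77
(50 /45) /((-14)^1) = -5 /63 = -0.08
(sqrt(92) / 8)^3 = 23 * sqrt(23) / 64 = 1.72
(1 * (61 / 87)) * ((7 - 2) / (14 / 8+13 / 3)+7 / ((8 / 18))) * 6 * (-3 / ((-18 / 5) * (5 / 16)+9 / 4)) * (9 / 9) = -393572 / 2117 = -185.91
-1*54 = -54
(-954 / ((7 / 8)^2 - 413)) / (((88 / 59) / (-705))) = -317453040 / 290213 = -1093.86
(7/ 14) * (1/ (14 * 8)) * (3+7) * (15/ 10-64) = -625/ 224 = -2.79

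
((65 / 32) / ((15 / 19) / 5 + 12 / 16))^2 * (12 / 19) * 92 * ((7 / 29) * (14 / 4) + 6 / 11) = 71203925 / 176088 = 404.37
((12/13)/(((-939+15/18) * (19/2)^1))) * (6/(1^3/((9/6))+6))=-0.00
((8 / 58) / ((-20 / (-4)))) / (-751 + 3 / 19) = -38 / 1034285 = -0.00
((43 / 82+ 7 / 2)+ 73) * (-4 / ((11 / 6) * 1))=-75792 / 451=-168.05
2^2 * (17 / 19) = 68 / 19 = 3.58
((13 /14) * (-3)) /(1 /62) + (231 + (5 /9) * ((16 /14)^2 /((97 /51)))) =836536 /14259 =58.67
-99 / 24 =-33 / 8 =-4.12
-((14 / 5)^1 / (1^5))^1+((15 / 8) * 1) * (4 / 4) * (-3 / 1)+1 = -297 / 40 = -7.42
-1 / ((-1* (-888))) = -1 / 888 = -0.00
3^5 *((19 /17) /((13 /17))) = 4617 /13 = 355.15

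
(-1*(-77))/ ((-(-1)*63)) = 11/ 9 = 1.22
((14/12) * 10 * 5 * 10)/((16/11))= 9625/24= 401.04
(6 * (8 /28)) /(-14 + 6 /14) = -12 /95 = -0.13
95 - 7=88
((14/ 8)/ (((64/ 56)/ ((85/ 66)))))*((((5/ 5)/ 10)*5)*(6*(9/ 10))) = 7497/ 1408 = 5.32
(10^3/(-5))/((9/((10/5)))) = -400/9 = -44.44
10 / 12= 5 / 6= 0.83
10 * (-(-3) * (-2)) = -60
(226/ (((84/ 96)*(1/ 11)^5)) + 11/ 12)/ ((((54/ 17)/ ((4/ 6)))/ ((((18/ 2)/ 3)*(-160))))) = -2376030549640/ 567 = -4190530069.91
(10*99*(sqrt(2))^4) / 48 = 165 / 2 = 82.50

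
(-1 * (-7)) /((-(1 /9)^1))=-63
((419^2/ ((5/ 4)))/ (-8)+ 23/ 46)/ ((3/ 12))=-351112/ 5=-70222.40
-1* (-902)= 902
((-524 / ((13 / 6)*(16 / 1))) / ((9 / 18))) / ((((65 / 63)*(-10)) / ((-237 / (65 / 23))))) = -134961309 / 549250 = -245.72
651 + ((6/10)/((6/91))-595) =651/10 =65.10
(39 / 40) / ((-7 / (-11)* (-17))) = -429 / 4760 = -0.09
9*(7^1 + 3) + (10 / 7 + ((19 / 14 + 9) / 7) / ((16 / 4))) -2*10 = 28145 / 392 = 71.80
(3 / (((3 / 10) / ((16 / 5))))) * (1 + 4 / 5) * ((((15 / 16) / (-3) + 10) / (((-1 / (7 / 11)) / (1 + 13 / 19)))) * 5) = -624960 / 209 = -2990.24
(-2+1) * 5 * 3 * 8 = -120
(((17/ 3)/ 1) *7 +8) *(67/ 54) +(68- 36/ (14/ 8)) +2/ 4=60709/ 567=107.07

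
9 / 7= 1.29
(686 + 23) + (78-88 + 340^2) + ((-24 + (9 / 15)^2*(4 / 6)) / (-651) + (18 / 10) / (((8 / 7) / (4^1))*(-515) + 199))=76341617818 / 656425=116299.07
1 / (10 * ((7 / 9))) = 9 / 70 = 0.13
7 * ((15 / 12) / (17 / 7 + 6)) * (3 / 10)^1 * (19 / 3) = 931 / 472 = 1.97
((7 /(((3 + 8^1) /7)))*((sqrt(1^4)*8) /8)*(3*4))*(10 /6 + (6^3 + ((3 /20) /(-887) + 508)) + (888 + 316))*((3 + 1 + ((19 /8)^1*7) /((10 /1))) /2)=2279562001647 /7805600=292041.87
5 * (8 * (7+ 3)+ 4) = 420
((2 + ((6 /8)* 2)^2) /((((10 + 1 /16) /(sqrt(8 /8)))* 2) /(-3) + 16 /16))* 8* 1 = -816 /137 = -5.96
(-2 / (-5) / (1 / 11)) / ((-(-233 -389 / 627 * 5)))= 6897 / 370090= 0.02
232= 232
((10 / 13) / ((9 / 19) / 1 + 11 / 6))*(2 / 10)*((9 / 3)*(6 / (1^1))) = 4104 / 3419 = 1.20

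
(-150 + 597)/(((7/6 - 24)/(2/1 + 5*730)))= -71493.90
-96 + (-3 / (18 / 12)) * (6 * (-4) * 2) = 0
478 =478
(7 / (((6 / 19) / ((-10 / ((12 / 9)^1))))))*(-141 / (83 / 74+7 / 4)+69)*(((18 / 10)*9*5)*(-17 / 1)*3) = 273321783 / 20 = 13666089.15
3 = 3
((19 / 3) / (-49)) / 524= -19 / 77028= -0.00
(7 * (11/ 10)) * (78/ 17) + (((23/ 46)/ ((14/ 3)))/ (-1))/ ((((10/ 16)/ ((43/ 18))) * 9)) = 566836/ 16065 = 35.28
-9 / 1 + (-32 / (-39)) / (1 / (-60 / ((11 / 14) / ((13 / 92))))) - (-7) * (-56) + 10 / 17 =-1760251 / 4301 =-409.27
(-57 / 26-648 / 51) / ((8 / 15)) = -98775 / 3536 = -27.93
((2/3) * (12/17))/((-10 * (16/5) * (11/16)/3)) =-12/187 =-0.06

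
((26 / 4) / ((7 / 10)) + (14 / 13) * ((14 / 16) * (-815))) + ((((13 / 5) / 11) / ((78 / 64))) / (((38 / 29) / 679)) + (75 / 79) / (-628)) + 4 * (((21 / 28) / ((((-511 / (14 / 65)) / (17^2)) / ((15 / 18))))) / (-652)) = -110849531474567437 / 168413203538580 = -658.20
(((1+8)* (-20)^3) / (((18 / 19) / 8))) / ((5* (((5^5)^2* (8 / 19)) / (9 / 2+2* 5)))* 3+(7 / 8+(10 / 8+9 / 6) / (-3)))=-0.14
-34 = -34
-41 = -41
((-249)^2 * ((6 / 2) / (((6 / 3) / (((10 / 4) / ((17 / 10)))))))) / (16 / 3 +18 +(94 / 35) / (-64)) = 7812126000 / 1330403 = 5872.00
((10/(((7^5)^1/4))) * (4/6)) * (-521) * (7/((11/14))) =-83360/11319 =-7.36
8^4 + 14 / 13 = 53262 / 13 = 4097.08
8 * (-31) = -248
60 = 60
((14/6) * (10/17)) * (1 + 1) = 140/51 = 2.75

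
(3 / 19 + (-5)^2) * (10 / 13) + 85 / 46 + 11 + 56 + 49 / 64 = 32346497 / 363584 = 88.97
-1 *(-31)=31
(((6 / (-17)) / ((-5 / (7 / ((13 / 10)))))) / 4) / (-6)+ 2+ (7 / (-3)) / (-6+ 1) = 16249 / 6630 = 2.45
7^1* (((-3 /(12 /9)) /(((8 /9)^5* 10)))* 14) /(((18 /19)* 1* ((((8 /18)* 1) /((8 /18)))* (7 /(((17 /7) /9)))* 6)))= -706401 /2621440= -0.27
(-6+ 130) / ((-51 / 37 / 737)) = -3381356 / 51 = -66301.10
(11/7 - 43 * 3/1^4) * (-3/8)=669/14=47.79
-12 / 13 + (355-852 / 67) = 341.36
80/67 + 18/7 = 1766/469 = 3.77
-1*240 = -240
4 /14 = 2 /7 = 0.29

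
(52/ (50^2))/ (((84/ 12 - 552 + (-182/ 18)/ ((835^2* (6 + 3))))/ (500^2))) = -73417792500/ 7694749429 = -9.54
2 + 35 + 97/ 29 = 1170/ 29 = 40.34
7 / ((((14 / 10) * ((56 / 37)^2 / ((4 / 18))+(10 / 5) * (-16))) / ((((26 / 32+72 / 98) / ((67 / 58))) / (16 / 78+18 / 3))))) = -323816415 / 6508429312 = -0.05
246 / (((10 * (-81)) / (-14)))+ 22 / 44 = 1283 / 270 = 4.75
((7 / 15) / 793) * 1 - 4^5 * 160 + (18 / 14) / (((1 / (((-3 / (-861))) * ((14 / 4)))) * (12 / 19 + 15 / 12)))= -6152603722571 / 37552515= -163839.99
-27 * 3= -81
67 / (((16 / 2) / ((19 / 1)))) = 1273 / 8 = 159.12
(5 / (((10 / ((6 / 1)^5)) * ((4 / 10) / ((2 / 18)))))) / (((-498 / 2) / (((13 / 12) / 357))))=-130 / 9877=-0.01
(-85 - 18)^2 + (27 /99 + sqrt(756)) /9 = 2 * sqrt(21) /3 + 350098 /33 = 10612.09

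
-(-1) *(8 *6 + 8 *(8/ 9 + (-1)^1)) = 424/ 9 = 47.11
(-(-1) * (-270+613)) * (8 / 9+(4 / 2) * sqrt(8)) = 2744 / 9+1372 * sqrt(2) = 2245.19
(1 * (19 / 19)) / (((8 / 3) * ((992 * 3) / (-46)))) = -23 / 3968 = -0.01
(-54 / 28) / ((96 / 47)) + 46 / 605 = -235307 / 271040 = -0.87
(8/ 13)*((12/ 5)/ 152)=12/ 1235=0.01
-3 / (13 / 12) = -36 / 13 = -2.77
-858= -858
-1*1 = -1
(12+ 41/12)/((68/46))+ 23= 13639/408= 33.43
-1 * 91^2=-8281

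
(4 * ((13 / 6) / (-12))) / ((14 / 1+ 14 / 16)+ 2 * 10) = -52 / 2511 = -0.02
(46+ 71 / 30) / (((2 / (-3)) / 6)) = -4353 / 10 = -435.30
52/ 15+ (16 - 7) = 187/ 15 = 12.47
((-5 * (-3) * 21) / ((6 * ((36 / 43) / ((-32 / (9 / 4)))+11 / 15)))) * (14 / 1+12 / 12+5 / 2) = 18963000 / 13921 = 1362.19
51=51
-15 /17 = -0.88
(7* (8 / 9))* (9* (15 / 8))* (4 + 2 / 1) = 630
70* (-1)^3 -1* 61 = -131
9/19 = 0.47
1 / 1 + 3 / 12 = 5 / 4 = 1.25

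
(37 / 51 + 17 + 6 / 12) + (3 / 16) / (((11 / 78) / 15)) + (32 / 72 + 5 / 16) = 1048189 / 26928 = 38.93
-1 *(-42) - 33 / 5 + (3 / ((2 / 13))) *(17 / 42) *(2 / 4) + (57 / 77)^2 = 9461359 / 237160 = 39.89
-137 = -137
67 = 67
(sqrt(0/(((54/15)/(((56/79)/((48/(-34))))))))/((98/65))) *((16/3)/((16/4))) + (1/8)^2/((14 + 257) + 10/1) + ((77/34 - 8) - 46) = -15816911/305728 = -51.74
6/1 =6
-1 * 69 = -69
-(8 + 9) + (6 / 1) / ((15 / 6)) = -73 / 5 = -14.60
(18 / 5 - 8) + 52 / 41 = -642 / 205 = -3.13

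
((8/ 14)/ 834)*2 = 4/ 2919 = 0.00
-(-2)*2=4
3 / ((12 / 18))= 9 / 2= 4.50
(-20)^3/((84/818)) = -1636000/21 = -77904.76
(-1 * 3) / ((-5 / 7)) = 4.20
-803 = -803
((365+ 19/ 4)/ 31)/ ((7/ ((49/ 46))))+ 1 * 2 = 21761/ 5704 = 3.82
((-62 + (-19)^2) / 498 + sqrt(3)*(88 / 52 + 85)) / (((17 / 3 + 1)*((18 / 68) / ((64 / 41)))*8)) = 10166 / 153135 + 76636*sqrt(3) / 7995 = 16.67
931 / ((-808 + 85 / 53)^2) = 2615179 / 1826622121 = 0.00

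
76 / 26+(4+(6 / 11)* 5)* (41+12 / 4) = 3886 / 13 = 298.92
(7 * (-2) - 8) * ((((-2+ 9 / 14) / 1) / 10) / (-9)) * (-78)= 2717 / 105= 25.88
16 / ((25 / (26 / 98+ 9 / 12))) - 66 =-80054 / 1225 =-65.35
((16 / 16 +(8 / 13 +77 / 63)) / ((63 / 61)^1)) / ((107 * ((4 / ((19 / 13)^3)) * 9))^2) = 0.00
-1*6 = -6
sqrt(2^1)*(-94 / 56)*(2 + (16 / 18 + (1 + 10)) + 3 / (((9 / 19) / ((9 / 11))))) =-22184*sqrt(2) / 693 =-45.27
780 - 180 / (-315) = 5464 / 7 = 780.57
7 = 7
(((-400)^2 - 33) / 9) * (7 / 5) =1119769 / 45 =24883.76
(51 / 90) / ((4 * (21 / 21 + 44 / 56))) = 119 / 1500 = 0.08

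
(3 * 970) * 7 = 20370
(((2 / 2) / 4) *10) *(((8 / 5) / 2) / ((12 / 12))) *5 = 10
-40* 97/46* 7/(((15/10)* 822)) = -13580/28359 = -0.48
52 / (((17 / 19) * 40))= 247 / 170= 1.45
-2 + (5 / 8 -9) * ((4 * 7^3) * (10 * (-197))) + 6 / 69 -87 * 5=22635848.09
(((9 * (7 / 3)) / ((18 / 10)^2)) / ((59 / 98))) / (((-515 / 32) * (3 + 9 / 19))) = -1042720 / 5414607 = -0.19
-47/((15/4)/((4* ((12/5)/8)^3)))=-846/625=-1.35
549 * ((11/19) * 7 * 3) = 126819/19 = 6674.68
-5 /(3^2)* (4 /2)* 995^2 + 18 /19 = -188104588 /171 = -1100026.83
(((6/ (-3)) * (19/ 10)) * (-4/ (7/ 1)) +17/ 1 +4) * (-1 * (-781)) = 633391/ 35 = 18096.89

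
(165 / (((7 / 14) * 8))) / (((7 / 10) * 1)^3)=41250 / 343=120.26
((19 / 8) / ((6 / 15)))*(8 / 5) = 19 / 2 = 9.50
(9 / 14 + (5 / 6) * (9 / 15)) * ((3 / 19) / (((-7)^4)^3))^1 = 24 / 1840891197733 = 0.00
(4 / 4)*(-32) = -32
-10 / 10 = -1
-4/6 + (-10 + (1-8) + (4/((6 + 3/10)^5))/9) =-17.67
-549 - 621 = -1170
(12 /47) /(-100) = -0.00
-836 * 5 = -4180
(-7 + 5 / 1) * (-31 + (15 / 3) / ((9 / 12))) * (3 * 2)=292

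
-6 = -6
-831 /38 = -21.87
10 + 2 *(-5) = 0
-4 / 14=-2 / 7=-0.29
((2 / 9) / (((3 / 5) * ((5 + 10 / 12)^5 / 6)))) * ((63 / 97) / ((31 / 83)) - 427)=-126268416 / 902475875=-0.14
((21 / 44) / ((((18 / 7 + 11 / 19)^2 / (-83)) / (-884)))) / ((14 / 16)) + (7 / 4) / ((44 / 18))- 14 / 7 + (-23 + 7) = 62031082503 / 15449368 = 4015.12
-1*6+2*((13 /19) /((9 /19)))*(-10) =-314 /9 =-34.89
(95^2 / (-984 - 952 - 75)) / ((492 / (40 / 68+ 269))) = -41361575 / 16820004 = -2.46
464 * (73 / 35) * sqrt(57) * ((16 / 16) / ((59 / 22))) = 745184 * sqrt(57) / 2065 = 2724.46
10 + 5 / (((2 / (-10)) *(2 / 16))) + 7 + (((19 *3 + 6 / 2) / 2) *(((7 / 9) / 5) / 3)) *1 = -1633 / 9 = -181.44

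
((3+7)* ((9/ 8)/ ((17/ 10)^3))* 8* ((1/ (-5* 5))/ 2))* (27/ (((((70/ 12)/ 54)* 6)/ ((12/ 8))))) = -22.89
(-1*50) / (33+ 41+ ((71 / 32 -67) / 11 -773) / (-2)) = -7040 / 65253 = -0.11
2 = 2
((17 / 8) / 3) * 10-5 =25 / 12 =2.08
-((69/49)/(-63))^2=-529/1058841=-0.00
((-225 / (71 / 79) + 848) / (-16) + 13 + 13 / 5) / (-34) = 123557 / 193120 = 0.64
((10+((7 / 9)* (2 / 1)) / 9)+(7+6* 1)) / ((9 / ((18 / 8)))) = 1877 / 324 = 5.79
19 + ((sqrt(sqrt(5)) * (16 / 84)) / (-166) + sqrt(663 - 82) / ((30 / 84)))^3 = 19 + 8 * (-5 * 5^(1 / 4) + 12201 * sqrt(581))^3 / 661914925875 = 307419.92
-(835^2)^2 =-486122700625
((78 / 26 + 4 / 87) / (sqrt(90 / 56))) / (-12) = -53 * sqrt(35) / 1566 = -0.20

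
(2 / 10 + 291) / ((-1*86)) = -728 / 215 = -3.39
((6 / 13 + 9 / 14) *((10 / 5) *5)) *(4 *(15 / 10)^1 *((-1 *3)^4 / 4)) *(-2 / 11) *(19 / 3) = -1546695 / 1001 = -1545.15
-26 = -26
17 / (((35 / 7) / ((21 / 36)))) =119 / 60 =1.98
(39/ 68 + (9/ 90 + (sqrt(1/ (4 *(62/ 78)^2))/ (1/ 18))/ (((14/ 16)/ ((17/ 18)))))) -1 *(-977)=73034433/ 73780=989.89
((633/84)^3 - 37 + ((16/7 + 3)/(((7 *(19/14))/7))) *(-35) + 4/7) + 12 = 111440145/417088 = 267.19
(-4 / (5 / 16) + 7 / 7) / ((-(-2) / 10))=-59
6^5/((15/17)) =44064/5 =8812.80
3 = 3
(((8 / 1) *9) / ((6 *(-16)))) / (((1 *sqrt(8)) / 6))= -9 *sqrt(2) / 8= -1.59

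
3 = 3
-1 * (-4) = 4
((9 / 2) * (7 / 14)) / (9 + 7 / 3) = 27 / 136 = 0.20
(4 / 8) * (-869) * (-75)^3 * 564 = 103383843750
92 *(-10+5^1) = -460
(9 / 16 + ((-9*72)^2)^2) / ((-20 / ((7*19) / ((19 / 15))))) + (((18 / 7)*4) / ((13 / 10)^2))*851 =-70084833039012195 / 75712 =-925676683207.58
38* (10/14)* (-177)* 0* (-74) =0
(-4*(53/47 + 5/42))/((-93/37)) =182114/91791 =1.98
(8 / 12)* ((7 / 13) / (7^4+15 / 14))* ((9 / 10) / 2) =147 / 2185885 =0.00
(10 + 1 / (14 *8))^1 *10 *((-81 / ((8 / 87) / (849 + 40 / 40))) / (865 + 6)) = -16786834875 / 195104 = -86040.44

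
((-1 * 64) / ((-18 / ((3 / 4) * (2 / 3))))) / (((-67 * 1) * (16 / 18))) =-2 / 67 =-0.03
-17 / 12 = -1.42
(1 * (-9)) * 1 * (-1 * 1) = 9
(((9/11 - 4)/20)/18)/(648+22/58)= -203/14891976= -0.00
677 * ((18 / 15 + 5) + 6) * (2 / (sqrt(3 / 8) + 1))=660752 / 25 - 165188 * sqrt(6) / 25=10245.03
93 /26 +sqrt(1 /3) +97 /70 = sqrt(3) /3 +2258 /455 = 5.54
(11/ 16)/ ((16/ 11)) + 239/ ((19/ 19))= 61305/ 256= 239.47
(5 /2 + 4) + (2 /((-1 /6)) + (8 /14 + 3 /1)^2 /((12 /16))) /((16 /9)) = 913 /98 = 9.32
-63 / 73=-0.86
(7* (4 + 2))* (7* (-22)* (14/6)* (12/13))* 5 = -69655.38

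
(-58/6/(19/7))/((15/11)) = -2233/855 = -2.61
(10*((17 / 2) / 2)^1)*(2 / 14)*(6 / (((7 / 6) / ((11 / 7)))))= 16830 / 343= 49.07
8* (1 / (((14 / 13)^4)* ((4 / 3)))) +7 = 11.46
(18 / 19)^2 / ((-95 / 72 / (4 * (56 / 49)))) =-746496 / 240065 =-3.11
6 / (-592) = -3 / 296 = -0.01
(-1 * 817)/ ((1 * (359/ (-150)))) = 122550/ 359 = 341.36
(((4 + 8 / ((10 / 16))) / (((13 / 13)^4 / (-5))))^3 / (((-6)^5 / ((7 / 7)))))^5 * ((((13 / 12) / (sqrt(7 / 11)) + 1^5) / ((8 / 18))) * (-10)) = -176337998940740 * sqrt(77) / 19683- 379804920795440 / 6561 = -136502282336.80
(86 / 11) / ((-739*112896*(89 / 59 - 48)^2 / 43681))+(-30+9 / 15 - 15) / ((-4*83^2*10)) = 8607419296806727 / 54055614177140284800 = 0.00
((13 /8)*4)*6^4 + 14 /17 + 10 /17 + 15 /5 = 143283 /17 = 8428.41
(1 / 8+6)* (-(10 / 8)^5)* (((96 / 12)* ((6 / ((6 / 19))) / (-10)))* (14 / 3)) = 4073125 / 3072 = 1325.89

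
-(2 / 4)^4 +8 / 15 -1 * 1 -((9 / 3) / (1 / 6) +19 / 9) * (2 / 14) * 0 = -127 / 240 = -0.53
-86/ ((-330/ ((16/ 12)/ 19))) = 172/ 9405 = 0.02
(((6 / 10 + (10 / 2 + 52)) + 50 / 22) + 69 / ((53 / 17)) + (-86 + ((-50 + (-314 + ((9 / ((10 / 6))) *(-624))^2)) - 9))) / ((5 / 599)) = 99123736525273 / 72875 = 1360188494.34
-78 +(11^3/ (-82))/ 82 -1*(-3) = -505631/ 6724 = -75.20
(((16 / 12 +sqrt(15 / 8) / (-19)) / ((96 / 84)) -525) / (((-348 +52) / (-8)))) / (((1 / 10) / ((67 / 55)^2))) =-14108927 / 67155 -31423 * sqrt(30) / 6805040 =-210.12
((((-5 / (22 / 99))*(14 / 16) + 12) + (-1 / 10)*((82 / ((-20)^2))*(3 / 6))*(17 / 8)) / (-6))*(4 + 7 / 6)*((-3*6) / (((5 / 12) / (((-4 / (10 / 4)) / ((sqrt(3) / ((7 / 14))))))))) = 7647607*sqrt(3) / 100000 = 132.46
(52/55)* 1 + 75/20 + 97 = 22373/220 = 101.70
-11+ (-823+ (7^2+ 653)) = -132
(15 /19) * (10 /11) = 150 /209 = 0.72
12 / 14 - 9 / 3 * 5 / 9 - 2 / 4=-1.31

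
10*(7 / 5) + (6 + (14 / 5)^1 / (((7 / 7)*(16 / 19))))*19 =7647 / 40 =191.18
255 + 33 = 288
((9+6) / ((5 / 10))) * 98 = 2940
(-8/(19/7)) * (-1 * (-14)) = -784/19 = -41.26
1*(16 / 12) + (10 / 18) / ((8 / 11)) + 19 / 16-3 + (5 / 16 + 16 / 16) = 115 / 72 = 1.60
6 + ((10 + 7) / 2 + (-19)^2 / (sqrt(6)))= 29 / 2 + 361*sqrt(6) / 6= 161.88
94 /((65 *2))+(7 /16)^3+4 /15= 857413 /798720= 1.07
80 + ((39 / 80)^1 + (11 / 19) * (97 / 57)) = 7058797 / 86640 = 81.47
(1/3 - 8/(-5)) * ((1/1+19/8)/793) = 261/31720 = 0.01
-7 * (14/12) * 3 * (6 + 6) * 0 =0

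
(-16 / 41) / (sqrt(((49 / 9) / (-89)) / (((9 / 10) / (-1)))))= -72 * sqrt(890) / 1435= -1.50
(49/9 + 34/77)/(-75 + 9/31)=-126449/1604988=-0.08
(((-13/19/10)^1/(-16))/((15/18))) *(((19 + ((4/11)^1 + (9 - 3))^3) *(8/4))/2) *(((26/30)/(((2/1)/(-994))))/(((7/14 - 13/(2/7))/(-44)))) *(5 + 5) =-3437077553/574750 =-5980.13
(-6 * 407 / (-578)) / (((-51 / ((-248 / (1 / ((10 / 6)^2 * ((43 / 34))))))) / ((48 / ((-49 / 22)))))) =-19097091200 / 12277587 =-1555.44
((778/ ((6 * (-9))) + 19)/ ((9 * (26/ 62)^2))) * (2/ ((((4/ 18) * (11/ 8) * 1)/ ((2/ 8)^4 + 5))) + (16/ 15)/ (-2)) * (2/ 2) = 5068015129/ 54208440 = 93.49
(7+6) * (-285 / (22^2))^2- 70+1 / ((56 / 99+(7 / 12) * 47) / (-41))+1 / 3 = -518828290297 / 7787372208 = -66.62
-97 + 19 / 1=-78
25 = 25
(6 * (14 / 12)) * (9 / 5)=63 / 5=12.60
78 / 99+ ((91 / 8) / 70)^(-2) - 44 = -29794 / 5577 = -5.34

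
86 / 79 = 1.09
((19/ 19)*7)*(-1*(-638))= 4466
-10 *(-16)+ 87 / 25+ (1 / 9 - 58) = 23758 / 225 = 105.59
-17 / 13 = -1.31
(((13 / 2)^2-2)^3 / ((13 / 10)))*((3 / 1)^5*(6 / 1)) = 15211609245 / 208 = 73132736.75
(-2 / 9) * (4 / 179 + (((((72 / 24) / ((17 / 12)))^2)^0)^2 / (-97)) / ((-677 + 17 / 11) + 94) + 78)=-8664675961 / 499741866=-17.34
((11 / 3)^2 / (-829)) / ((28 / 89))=-10769 / 208908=-0.05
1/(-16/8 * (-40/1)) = 1/80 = 0.01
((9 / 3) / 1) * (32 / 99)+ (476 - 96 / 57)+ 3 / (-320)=95359399 / 200640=475.28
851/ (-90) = -851/ 90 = -9.46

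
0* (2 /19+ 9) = 0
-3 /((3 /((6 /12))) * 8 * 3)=-0.02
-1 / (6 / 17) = -2.83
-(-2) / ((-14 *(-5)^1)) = 1 / 35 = 0.03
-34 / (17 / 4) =-8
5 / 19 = 0.26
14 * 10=140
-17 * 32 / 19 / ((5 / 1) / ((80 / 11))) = -8704 / 209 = -41.65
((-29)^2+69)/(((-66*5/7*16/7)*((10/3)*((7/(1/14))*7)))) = -13/3520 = -0.00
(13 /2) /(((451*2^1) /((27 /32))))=351 /57728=0.01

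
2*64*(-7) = -896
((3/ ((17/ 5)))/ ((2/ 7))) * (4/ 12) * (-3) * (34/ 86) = -105/ 86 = -1.22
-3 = -3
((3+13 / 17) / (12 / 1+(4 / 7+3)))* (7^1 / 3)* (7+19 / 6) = 95648 / 16677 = 5.74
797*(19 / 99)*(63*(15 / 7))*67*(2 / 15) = 2029162 / 11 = 184469.27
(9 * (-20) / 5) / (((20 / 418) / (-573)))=431125.20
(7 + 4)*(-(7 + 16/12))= -275/3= -91.67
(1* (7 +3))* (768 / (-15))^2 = 131072 / 5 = 26214.40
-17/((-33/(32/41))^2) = -17408/1830609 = -0.01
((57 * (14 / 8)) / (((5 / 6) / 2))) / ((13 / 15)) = 3591 / 13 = 276.23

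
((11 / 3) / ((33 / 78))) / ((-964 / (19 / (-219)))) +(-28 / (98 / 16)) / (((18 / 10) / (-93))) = 523569409 / 2216718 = 236.19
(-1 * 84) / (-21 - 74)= 84 / 95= 0.88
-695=-695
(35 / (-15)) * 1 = -7 / 3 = -2.33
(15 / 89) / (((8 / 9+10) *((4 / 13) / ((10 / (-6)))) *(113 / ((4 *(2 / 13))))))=-225 / 492793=-0.00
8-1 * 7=1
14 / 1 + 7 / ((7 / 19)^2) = 459 / 7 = 65.57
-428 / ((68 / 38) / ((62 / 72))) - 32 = -72815 / 306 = -237.96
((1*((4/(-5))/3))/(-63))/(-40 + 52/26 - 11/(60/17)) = -16/155421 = -0.00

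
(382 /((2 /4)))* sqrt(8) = 1528* sqrt(2) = 2160.92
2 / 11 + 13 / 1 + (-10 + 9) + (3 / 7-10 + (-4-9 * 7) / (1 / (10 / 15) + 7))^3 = -98334524557 / 18536749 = -5304.84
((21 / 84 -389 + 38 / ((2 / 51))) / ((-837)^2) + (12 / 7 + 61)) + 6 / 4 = 1259639309 / 19615932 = 64.22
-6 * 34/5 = -204/5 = -40.80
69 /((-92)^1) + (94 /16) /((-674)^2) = -0.75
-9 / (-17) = 9 / 17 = 0.53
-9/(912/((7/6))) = -7/608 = -0.01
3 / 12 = 1 / 4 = 0.25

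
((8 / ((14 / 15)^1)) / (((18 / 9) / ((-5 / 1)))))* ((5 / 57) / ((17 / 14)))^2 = -35000 / 312987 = -0.11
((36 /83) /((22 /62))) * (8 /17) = 8928 /15521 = 0.58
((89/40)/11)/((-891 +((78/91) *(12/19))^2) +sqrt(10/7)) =-4960910598903/21845305518097160 - 3978309167 *sqrt(70)/109226527590485800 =-0.00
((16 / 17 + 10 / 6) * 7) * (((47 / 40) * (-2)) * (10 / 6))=-43757 / 612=-71.50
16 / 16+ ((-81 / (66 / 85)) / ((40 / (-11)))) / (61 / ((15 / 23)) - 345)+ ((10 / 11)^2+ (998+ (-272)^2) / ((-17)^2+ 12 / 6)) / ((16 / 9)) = 103624891531 / 708351424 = 146.29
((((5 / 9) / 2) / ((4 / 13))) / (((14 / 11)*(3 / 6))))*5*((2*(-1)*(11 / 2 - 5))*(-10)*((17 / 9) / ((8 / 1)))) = 16.75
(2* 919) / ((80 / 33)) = 30327 / 40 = 758.18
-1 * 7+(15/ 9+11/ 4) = -31/ 12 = -2.58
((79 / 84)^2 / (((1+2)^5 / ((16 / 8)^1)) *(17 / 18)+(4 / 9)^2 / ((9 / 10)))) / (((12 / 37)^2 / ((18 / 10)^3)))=56056718169 / 131418392000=0.43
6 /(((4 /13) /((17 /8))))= 663 /16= 41.44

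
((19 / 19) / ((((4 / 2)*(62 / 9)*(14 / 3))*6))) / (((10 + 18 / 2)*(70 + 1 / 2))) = 3 / 1550248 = 0.00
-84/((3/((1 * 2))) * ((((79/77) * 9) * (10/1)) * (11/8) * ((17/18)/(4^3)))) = -200704/6715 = -29.89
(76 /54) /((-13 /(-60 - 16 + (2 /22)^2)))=116470 /14157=8.23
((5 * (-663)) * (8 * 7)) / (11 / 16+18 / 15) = -14851200 / 151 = -98352.32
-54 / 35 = -1.54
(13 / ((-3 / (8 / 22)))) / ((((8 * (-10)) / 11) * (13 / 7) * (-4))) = -7 / 240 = -0.03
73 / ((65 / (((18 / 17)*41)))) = 53874 / 1105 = 48.75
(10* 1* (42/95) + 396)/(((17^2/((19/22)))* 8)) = 951/6358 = 0.15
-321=-321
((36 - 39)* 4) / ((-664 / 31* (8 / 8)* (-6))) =-31 / 332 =-0.09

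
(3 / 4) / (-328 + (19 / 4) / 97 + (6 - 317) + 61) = -291 / 224245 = -0.00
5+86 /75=6.15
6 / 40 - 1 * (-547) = 10943 / 20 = 547.15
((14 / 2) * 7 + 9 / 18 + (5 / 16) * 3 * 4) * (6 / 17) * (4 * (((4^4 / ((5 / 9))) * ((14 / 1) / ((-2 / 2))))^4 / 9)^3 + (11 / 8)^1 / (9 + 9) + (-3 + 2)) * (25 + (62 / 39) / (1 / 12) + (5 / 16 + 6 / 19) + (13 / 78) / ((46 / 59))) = 871716663683176438731274316241905580287725921090209441641825063 / 36216375000000000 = 24069682945440465500240550000000000000000000000.00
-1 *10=-10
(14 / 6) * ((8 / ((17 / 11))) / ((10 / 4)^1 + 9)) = 1232 / 1173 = 1.05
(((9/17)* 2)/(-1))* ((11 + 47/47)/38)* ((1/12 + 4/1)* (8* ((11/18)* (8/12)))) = -4.45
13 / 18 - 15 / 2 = -61 / 9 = -6.78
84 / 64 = 21 / 16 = 1.31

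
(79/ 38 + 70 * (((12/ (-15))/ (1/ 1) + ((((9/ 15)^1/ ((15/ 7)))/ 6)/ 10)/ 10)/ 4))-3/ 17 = -12.09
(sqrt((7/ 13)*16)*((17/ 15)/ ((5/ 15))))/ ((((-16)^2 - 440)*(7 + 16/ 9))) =-153*sqrt(91)/ 236210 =-0.01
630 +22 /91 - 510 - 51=6301 /91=69.24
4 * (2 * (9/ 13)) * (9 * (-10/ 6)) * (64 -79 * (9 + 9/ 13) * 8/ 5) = 16301952/ 169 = 96461.25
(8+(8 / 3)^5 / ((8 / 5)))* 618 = 4619344 / 81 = 57028.94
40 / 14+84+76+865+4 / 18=64769 / 63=1028.08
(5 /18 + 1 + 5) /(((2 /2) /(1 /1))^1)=113 /18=6.28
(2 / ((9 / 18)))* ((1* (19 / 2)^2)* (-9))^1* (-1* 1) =3249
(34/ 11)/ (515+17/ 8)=272/ 45507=0.01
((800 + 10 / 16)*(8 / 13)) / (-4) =-123.17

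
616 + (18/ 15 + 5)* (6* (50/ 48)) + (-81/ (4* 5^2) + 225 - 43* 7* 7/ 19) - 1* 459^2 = -199417307/ 950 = -209912.95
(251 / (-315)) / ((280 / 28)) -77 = -242801 / 3150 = -77.08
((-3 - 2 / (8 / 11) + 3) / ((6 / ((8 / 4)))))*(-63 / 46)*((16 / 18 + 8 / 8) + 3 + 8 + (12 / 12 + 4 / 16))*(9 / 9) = 39193 / 2208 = 17.75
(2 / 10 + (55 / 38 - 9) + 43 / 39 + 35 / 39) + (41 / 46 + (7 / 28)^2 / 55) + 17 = 4822309 / 384560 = 12.54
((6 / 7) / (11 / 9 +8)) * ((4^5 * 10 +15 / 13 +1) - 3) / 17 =7187886 / 128401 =55.98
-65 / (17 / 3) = -11.47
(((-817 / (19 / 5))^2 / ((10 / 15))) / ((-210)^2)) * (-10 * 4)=-9245 / 147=-62.89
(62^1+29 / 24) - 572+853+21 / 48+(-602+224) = -1601 / 48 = -33.35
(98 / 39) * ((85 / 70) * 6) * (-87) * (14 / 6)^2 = -338198 / 39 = -8671.74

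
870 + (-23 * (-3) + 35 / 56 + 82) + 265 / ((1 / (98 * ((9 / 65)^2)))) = 10271897 / 6760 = 1519.51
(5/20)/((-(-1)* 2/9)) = 9/8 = 1.12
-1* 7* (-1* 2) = 14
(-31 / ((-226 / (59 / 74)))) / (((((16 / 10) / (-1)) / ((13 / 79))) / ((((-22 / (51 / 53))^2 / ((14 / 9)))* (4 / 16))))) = -40407703765 / 42764472128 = -0.94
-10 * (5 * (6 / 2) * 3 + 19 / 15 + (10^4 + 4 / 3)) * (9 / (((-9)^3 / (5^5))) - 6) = 40313204 / 9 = 4479244.89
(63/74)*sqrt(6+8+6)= 63*sqrt(5)/37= 3.81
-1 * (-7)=7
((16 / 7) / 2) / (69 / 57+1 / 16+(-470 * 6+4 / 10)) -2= -59986158 / 29986999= -2.00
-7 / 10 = -0.70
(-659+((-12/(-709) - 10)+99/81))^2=18155967604324/40717161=445904.56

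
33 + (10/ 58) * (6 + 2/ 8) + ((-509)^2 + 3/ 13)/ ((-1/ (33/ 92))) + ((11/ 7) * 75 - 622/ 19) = -428139679221/ 4612972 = -92812.11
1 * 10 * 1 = 10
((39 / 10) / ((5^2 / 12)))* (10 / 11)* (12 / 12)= 468 / 275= 1.70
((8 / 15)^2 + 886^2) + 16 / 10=176624524 / 225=784997.88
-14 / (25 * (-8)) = 0.07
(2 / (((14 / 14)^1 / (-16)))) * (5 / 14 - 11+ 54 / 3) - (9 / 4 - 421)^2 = -19665743 / 112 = -175586.99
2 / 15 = 0.13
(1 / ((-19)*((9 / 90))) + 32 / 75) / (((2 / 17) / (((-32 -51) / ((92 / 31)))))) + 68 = 12020411 / 131100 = 91.69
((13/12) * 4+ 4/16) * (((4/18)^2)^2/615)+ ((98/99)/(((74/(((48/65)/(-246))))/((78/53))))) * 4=-56980268/261117925695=-0.00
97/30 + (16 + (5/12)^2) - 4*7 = -6187/720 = -8.59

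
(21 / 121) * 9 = 189 / 121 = 1.56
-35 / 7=-5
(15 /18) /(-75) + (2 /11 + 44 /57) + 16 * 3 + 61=2068021 /18810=109.94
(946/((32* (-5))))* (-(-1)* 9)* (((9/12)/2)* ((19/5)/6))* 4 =-80883/1600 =-50.55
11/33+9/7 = 34/21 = 1.62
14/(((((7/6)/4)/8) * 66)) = 64/11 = 5.82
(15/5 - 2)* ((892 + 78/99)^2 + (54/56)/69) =558998091737/701316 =797070.21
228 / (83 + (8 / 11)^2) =9196 / 3369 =2.73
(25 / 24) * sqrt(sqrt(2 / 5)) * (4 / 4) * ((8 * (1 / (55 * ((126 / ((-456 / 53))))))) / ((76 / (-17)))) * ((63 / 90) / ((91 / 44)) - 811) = -895781 * 2^(1 / 4) * 5^(3 / 4) / 2387385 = -1.49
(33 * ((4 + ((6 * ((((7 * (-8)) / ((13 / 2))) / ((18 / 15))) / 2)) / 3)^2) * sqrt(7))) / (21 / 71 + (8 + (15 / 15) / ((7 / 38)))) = 461874028 * sqrt(7) / 3458247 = 353.36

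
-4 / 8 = -1 / 2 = -0.50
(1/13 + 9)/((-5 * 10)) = -59/325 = -0.18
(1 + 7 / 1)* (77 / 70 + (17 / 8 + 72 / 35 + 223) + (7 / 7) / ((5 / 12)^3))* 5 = 1694743 / 175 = 9684.25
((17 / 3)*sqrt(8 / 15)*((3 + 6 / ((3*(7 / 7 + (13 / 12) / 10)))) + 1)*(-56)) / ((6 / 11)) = -1154912*sqrt(30) / 2565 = -2466.17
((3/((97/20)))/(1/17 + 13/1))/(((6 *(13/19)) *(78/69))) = 37145/3639246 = 0.01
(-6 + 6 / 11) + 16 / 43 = -2404 / 473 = -5.08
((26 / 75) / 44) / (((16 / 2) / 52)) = 0.05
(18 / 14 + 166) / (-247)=-1171 / 1729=-0.68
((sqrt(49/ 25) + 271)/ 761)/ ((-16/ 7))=-4767/ 30440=-0.16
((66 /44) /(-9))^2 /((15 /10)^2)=1 /81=0.01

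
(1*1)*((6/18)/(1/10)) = 10/3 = 3.33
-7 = -7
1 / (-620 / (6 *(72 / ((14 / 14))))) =-108 / 155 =-0.70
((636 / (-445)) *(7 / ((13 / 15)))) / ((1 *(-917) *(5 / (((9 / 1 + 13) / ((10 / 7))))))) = 146916 / 3789175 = 0.04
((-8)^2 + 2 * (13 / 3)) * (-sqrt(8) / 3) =-436 * sqrt(2) / 9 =-68.51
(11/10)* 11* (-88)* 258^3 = -91431777888/5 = -18286355577.60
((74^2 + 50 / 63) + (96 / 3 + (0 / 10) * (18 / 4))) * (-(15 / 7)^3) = -130145250 / 2401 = -54204.60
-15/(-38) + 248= 248.39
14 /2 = 7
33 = 33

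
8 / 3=2.67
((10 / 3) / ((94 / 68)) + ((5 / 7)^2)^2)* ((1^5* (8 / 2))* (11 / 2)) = 19898230 / 338541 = 58.78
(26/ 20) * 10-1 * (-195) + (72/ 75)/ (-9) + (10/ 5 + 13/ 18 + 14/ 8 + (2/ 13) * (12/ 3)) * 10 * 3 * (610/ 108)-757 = 32954693/ 105300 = 312.96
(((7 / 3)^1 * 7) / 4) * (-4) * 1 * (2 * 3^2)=-294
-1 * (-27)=27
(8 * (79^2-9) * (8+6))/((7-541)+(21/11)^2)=-84456064/64173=-1316.07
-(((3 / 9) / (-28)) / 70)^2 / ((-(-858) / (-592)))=37 / 1854052200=0.00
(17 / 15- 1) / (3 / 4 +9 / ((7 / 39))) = 56 / 21375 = 0.00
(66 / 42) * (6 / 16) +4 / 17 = 785 / 952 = 0.82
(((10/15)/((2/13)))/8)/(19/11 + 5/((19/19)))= 0.08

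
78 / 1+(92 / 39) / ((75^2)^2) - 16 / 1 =76507031342 / 1233984375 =62.00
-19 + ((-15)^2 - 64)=142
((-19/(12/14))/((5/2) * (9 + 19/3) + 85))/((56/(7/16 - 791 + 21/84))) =48051/18944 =2.54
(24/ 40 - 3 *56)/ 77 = -837/ 385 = -2.17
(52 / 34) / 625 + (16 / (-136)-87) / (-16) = 54473 / 10000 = 5.45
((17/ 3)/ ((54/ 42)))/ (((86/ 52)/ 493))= 1525342/ 1161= 1313.82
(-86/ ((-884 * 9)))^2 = 1849/ 15824484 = 0.00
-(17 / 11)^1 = -17 / 11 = -1.55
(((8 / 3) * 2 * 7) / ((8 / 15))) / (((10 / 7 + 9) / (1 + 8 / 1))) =4410 / 73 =60.41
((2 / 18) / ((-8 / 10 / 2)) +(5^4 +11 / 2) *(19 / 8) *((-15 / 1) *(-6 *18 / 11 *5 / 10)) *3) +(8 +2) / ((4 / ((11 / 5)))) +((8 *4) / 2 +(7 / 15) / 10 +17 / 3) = 6550324949 / 19800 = 330824.49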